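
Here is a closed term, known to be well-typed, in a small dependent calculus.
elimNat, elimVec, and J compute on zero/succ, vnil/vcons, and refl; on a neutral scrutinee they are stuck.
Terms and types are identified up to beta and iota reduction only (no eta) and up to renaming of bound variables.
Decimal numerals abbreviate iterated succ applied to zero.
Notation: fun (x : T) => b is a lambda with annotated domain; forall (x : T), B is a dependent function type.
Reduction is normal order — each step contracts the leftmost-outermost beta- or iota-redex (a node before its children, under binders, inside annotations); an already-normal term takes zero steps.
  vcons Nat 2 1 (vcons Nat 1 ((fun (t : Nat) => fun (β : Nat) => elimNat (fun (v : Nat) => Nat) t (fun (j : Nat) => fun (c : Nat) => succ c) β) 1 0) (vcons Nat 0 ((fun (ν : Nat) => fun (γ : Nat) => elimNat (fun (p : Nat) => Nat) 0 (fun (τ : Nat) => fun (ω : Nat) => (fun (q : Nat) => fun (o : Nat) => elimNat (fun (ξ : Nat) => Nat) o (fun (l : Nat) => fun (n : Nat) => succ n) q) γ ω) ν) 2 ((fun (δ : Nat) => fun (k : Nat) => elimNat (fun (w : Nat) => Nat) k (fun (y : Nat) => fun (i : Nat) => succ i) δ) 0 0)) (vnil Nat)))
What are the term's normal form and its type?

normal form:
  vcons Nat 2 1 (vcons Nat 1 1 (vcons Nat 0 0 (vnil Nat)))
inferred type:
  Vec Nat 3


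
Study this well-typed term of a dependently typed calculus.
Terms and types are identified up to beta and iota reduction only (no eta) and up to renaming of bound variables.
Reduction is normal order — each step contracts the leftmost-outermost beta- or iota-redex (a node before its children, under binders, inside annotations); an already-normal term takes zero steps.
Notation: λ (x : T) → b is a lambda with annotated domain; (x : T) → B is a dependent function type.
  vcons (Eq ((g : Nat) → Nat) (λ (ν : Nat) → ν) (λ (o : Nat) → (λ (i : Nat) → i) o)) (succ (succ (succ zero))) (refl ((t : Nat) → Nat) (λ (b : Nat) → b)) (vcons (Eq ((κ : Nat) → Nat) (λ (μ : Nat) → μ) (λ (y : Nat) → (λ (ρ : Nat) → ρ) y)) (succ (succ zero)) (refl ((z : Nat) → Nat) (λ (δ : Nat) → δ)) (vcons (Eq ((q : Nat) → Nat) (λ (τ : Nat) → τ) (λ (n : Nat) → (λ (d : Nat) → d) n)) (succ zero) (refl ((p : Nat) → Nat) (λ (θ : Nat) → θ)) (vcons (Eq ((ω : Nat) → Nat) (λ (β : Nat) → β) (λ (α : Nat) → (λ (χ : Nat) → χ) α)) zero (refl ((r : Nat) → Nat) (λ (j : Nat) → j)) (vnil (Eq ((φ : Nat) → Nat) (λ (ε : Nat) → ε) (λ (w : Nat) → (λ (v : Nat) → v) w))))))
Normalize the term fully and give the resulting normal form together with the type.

resulting normal form:
  vcons (Eq ((g : Nat) → Nat) (λ (ν : Nat) → ν) (λ (o : Nat) → o)) (succ (succ (succ zero))) (refl ((i : Nat) → Nat) (λ (t : Nat) → t)) (vcons (Eq ((b : Nat) → Nat) (λ (κ : Nat) → κ) (λ (μ : Nat) → μ)) (succ (succ zero)) (refl ((y : Nat) → Nat) (λ (ρ : Nat) → ρ)) (vcons (Eq ((z : Nat) → Nat) (λ (δ : Nat) → δ) (λ (q : Nat) → q)) (succ zero) (refl ((τ : Nat) → Nat) (λ (n : Nat) → n)) (vcons (Eq ((d : Nat) → Nat) (λ (p : Nat) → p) (λ (θ : Nat) → θ)) zero (refl ((ω : Nat) → Nat) (λ (β : Nat) → β)) (vnil (Eq ((α : Nat) → Nat) (λ (χ : Nat) → χ) (λ (r : Nat) → r))))))
the term's type:
  Vec (Eq ((g : Nat) → Nat) (λ (ν : Nat) → ν) (λ (o : Nat) → o)) (succ (succ (succ (succ zero))))
observation: reduction starts at a beta-redex, and 5 normal-order steps reach the normal form.


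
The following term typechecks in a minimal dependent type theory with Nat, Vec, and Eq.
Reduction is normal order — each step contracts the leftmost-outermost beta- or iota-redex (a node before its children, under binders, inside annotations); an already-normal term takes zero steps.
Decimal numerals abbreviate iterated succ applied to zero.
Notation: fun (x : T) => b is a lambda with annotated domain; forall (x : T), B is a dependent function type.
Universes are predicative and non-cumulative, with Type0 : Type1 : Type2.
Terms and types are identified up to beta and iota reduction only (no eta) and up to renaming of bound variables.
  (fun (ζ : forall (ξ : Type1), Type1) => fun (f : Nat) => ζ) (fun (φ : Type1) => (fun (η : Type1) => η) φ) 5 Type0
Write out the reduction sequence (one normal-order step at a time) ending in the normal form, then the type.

normal-order reduction:
  (fun (ζ : forall (ξ : Type1), Type1) => fun (f : Nat) => ζ) (fun (φ : Type1) => (fun (η : Type1) => η) φ) 5 Type0
  ~> (fun (ζ : Nat) => fun (ξ : Type1) => (fun (f : Type1) => f) ξ) 5 Type0
  ~> (fun (ζ : Type1) => (fun (ξ : Type1) => ξ) ζ) Type0
  ~> (fun (ζ : Type1) => ζ) Type0
  ~> Type0
type:
  Type1


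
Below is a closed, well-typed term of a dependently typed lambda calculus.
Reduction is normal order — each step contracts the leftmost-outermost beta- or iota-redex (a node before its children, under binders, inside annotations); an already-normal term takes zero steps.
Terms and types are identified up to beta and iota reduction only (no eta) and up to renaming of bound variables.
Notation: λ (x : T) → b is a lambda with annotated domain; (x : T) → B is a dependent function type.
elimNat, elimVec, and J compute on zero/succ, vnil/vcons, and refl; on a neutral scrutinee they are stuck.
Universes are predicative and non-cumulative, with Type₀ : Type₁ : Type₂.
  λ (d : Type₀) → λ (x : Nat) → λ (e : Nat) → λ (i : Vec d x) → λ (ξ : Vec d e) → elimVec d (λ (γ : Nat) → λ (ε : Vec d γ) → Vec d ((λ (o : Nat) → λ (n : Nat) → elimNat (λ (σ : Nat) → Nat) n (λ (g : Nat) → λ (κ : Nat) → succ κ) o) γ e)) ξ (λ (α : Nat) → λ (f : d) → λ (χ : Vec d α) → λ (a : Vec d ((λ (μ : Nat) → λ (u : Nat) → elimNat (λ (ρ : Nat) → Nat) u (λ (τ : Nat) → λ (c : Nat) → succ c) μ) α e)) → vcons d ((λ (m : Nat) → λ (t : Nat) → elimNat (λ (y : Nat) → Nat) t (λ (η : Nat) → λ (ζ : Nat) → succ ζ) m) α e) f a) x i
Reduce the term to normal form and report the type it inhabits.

reduced normal form:
  λ (d : Type₀) → λ (x : Nat) → λ (e : Nat) → λ (i : Vec d x) → λ (ξ : Vec d e) → elimVec d (λ (γ : Nat) → λ (ε : Vec d γ) → Vec d (elimNat (λ (o : Nat) → Nat) e (λ (n : Nat) → λ (σ : Nat) → succ σ) γ)) ξ (λ (g : Nat) → λ (κ : d) → λ (α : Vec d g) → λ (f : Vec d (elimNat (λ (χ : Nat) → Nat) e (λ (a : Nat) → λ (μ : Nat) → succ μ) g)) → vcons d (elimNat (λ (u : Nat) → Nat) e (λ (ρ : Nat) → λ (τ : Nat) → succ τ) g) κ f) x i
type:
  (d : Type₀) → (x : Nat) → (e : Nat) → (i : Vec d x) → (ξ : Vec d e) → Vec d (elimNat (λ (γ : Nat) → Nat) e (λ (ε : Nat) → λ (o : Nat) → succ o) x)
observation: normalization takes exactly 6 steps under the normal-order strategy.


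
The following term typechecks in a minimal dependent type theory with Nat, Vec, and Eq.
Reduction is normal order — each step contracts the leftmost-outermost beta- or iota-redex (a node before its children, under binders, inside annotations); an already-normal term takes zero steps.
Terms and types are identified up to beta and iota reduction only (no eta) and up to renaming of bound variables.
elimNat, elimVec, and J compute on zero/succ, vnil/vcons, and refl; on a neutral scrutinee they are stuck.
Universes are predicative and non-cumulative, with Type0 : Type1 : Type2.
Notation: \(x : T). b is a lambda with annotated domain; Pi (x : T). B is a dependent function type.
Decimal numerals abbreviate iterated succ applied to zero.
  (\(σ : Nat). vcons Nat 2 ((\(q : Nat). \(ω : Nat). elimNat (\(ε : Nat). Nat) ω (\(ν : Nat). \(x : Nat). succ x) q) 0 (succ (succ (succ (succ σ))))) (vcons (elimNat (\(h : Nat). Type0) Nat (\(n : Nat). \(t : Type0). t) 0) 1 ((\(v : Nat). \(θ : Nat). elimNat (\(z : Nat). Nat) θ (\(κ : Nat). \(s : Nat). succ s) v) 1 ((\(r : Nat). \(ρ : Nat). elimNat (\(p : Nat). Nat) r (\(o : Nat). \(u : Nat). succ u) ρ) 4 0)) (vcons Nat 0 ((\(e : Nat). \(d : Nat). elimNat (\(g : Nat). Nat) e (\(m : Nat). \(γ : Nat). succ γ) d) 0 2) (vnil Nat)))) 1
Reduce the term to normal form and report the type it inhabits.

resulting normal form:
  vcons Nat 2 5 (vcons Nat 1 5 (vcons Nat 0 2 (vnil Nat)))
type:
  Vec Nat 3
observation: the term reaches its normal form after 23 normal-order steps.


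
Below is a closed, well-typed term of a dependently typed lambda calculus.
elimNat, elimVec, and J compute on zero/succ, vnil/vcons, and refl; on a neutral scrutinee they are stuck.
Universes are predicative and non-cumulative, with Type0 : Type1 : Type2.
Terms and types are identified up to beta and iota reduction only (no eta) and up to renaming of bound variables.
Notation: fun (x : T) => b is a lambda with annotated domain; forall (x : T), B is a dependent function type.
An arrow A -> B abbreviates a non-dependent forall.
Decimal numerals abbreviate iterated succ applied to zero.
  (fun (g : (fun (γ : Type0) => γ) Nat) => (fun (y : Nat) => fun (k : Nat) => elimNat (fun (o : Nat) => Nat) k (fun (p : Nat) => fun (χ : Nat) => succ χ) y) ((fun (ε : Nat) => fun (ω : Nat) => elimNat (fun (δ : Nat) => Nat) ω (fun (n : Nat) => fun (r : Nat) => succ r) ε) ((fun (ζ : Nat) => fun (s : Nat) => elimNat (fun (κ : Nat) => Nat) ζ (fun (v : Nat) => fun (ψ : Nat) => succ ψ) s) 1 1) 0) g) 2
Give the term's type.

inferred type:
  Nat


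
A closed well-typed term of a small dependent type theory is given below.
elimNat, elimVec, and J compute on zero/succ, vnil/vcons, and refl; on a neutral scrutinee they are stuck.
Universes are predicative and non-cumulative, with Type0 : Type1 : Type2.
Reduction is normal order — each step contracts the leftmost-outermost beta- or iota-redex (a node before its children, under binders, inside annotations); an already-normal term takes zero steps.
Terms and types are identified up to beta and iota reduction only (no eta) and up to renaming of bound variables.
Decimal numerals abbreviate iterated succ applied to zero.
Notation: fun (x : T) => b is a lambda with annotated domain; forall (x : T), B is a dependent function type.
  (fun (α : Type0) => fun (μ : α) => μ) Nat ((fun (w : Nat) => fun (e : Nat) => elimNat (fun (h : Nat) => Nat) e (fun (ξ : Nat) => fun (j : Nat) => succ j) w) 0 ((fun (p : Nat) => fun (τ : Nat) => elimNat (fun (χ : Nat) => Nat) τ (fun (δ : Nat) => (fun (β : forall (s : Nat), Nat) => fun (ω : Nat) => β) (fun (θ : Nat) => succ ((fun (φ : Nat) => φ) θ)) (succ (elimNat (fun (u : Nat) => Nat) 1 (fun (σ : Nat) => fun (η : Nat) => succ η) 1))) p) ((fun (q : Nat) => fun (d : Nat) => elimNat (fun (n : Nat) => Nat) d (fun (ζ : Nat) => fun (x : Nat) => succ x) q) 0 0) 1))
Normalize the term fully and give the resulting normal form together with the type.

normal form:
  1
the term's type:
  Nat
observation: 14 normal-order steps normalize the term, beginning with a beta-redex.


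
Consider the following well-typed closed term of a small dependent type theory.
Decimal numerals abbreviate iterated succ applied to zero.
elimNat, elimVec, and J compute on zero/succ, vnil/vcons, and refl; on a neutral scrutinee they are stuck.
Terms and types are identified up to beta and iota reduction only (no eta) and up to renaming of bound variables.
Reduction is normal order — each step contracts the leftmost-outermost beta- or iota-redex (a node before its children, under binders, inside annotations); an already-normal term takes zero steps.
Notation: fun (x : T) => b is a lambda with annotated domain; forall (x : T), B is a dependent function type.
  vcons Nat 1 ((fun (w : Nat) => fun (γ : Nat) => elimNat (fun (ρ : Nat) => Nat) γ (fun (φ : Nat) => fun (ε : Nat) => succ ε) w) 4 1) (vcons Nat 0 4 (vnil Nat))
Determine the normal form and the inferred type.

reduced normal form:
  vcons Nat 1 5 (vcons Nat 0 4 (vnil Nat))
inferred type:
  Vec Nat 2


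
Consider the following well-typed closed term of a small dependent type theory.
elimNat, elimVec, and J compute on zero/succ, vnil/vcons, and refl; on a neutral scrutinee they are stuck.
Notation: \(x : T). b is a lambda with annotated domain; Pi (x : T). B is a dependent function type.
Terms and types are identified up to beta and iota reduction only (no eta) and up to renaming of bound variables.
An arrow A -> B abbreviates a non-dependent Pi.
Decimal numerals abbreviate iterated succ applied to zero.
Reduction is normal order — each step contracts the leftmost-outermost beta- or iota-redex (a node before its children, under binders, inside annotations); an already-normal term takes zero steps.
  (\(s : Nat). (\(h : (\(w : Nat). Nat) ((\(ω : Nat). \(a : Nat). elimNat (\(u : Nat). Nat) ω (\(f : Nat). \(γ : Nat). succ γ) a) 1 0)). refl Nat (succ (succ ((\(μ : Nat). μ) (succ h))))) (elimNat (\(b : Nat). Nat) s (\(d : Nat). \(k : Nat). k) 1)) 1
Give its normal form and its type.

reduced normal form:
  refl Nat 4
inferred type:
  Eq Nat 4 4


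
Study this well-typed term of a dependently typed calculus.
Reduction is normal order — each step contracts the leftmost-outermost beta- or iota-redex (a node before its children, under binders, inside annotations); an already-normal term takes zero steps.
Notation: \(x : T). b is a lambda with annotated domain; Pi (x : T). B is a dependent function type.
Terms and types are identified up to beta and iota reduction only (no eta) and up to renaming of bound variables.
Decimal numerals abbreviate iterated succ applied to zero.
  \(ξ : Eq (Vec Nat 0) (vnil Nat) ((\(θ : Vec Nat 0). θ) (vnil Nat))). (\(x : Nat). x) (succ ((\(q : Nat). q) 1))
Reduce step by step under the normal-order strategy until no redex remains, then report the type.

normal-order reduction sequence:
  \(ξ : Eq (Vec Nat 0) (vnil Nat) ((\(θ : Vec Nat 0). θ) (vnil Nat))). (\(x : Nat). x) (succ ((\(q : Nat). q) 1))
  ~> \(ξ : Eq (Vec Nat 0) (vnil Nat) (vnil Nat)). (\(θ : Nat). θ) (succ ((\(x : Nat). x) 1))
  ~> \(ξ : Eq (Vec Nat 0) (vnil Nat) (vnil Nat)). succ ((\(θ : Nat). θ) 1)
  ~> \(ξ : Eq (Vec Nat 0) (vnil Nat) (vnil Nat)). 2
type:
  Pi (ξ : Eq (Vec Nat 0) (vnil Nat) (vnil Nat)). Nat


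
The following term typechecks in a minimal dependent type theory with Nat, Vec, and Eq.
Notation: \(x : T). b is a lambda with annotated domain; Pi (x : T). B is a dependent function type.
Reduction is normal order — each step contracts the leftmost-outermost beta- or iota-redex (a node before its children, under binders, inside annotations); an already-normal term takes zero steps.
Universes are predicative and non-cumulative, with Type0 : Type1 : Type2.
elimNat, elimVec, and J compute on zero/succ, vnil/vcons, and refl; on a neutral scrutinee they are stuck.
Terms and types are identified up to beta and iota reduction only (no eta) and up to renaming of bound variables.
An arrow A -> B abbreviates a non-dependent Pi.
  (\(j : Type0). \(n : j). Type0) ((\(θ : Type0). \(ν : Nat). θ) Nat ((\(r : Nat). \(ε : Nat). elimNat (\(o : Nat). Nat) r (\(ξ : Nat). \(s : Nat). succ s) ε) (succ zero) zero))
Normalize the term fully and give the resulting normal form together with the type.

resulting normal form:
  \(j : Nat). Type0
the term's type:
  Nat -> Type1
observation: normalization takes exactly 3 steps under the normal-order strategy.


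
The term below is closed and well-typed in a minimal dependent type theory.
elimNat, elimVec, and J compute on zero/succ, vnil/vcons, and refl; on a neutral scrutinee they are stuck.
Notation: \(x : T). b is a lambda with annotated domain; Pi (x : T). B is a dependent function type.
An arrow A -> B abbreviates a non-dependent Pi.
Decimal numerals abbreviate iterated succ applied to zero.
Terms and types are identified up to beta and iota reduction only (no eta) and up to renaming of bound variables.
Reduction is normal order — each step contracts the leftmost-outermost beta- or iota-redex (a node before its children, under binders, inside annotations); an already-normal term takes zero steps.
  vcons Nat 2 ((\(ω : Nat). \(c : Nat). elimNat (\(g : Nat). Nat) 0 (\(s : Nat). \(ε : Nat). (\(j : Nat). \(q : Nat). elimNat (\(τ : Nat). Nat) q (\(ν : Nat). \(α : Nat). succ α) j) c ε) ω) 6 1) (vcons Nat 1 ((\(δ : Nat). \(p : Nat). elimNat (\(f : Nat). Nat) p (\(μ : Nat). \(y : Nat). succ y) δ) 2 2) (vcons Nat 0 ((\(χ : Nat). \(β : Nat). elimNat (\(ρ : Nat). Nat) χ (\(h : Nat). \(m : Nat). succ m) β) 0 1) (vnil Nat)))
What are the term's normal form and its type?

resulting normal form:
  vcons Nat 2 6 (vcons Nat 1 4 (vcons Nat 0 1 (vnil Nat)))
the term's type:
  Vec Nat 3
observation: the leftmost-outermost redex is a beta-redex, and normalization takes 72 steps.


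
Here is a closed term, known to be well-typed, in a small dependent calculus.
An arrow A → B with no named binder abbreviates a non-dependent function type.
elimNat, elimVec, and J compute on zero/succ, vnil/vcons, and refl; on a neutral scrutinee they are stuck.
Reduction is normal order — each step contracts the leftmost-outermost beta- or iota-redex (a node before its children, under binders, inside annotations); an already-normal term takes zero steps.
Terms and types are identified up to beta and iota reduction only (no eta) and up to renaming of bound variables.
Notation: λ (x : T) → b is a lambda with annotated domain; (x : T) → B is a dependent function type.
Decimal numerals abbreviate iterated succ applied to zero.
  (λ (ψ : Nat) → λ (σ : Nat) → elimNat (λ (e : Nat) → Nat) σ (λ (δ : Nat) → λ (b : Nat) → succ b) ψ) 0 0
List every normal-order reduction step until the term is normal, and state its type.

normal-order reduction sequence:
  (λ (ψ : Nat) → λ (σ : Nat) → elimNat (λ (e : Nat) → Nat) σ (λ (δ : Nat) → λ (b : Nat) → succ b) ψ) 0 0
  ~> (λ (ψ : Nat) → elimNat (λ (σ : Nat) → Nat) ψ (λ (e : Nat) → λ (δ : Nat) → succ δ) 0) 0
  ~> elimNat (λ (ψ : Nat) → Nat) 0 (λ (σ : Nat) → λ (e : Nat) → succ e) 0
  ~> 0
the term's type:
  Nat


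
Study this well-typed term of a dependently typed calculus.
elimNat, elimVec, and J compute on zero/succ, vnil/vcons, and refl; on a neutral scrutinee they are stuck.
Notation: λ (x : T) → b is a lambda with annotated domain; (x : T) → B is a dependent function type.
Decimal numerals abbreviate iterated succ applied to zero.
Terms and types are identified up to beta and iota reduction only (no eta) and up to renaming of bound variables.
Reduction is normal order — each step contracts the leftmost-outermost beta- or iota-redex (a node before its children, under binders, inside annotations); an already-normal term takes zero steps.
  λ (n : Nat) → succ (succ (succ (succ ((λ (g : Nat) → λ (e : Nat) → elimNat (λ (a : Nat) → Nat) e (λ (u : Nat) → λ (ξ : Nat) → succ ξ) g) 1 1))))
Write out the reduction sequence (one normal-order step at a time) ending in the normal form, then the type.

normal-order reduction:
  λ (n : Nat) → succ (succ (succ (succ ((λ (g : Nat) → λ (e : Nat) → elimNat (λ (a : Nat) → Nat) e (λ (u : Nat) → λ (ξ : Nat) → succ ξ) g) 1 1))))
  ~> λ (n : Nat) → succ (succ (succ (succ ((λ (g : Nat) → elimNat (λ (e : Nat) → Nat) g (λ (a : Nat) → λ (u : Nat) → succ u) 1) 1))))
  ~> λ (n : Nat) → succ (succ (succ (succ (elimNat (λ (g : Nat) → Nat) 1 (λ (e : Nat) → λ (a : Nat) → succ a) 1))))
  ~> λ (n : Nat) → succ (succ (succ (succ ((λ (g : Nat) → λ (e : Nat) → succ e) 0 (elimNat (λ (a : Nat) → Nat) 1 (λ (u : Nat) → λ (ξ : Nat) → succ ξ) 0)))))
  ~> λ (n : Nat) → succ (succ (succ (succ ((λ (g : Nat) → succ g) (elimNat (λ (e : Nat) → Nat) 1 (λ (a : Nat) → λ (u : Nat) → succ u) 0)))))
  ~> λ (n : Nat) → succ (succ (succ (succ (succ (elimNat (λ (g : Nat) → Nat) 1 (λ (e : Nat) → λ (a : Nat) → succ a) 0)))))
  ~> λ (n : Nat) → 6
the term's type:
  (n : Nat) → Nat


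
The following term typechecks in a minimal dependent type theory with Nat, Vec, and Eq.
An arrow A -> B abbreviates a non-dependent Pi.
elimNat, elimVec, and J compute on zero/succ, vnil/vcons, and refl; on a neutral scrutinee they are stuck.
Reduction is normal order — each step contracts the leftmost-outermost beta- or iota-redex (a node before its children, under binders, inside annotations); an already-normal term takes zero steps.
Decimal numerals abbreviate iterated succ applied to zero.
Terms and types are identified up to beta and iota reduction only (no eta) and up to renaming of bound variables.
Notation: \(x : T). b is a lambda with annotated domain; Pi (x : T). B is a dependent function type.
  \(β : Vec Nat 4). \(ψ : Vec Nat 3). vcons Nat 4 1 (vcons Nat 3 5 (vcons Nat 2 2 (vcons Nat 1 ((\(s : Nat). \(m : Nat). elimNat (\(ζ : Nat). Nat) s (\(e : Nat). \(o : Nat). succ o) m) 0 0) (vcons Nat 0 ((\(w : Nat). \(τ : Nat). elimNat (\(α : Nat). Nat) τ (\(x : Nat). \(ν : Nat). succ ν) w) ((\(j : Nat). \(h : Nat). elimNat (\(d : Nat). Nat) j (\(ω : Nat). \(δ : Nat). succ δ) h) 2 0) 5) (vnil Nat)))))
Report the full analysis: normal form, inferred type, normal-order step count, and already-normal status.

normal form:
  \(β : Vec Nat 4). \(ψ : Vec Nat 3). vcons Nat 4 1 (vcons Nat 3 5 (vcons Nat 2 2 (vcons Nat 1 0 (vcons Nat 0 7 (vnil Nat)))))
type:
  Vec Nat 4 -> Vec Nat 3 -> Vec Nat 5
steps to reach normal form (normal order): 15
term was already normal: no
first contracted redex: a beta-redex


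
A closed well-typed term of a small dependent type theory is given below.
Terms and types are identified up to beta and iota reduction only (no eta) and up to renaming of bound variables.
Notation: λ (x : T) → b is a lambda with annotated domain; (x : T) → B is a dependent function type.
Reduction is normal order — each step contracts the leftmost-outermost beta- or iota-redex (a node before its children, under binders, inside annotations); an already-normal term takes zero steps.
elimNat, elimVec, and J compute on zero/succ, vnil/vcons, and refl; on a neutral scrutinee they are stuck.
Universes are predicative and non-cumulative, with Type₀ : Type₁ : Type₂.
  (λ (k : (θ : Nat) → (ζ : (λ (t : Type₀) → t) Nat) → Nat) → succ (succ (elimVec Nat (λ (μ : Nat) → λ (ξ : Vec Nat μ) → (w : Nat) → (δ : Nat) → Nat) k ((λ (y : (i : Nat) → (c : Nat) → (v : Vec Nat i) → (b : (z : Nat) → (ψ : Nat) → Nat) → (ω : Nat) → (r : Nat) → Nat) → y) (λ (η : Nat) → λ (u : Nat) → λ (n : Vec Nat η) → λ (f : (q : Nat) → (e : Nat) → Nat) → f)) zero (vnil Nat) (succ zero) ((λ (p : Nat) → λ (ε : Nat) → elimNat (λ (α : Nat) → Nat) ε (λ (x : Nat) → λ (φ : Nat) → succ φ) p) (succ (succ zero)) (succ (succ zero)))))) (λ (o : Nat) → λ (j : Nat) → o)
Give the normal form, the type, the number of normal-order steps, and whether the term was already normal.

normal form:
  succ (succ (succ zero))
the term's type:
  Nat
reduction steps (normal order): 4
term was already normal: no
first contracted redex: a beta-redex


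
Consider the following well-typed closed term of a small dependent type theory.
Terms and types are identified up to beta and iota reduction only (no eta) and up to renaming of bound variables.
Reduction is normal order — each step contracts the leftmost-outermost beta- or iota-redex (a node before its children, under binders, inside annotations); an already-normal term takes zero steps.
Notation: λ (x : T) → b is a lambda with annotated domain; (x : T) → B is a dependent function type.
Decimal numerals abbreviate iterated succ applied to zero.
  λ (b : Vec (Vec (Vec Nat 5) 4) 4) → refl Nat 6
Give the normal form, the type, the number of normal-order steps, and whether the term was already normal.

normal form:
  λ (b : Vec (Vec (Vec Nat 5) 4) 4) → refl Nat 6
the term's type:
  (b : Vec (Vec (Vec Nat 5) 4) 4) → Eq Nat 6 6
reduction steps (normal order): 0
started in normal form: yes


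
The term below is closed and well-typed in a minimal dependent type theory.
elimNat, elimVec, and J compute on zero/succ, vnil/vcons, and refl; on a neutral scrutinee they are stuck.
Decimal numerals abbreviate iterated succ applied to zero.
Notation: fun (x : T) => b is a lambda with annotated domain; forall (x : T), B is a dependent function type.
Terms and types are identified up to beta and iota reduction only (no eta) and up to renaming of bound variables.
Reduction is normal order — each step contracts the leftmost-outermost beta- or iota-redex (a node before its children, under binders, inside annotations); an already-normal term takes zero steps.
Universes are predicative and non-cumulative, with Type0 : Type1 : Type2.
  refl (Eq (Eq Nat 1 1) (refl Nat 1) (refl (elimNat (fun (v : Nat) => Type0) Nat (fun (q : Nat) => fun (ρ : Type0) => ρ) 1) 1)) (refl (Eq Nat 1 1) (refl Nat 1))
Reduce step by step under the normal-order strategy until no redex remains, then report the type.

reduction (normal order):
  refl (Eq (Eq Nat 1 1) (refl Nat 1) (refl (elimNat (fun (v : Nat) => Type0) Nat (fun (q : Nat) => fun (ρ : Type0) => ρ) 1) 1)) (refl (Eq Nat 1 1) (refl Nat 1))
  ~> refl (Eq (Eq Nat 1 1) (refl Nat 1) (refl ((fun (v : Nat) => fun (q : Type0) => q) 0 (elimNat (fun (ρ : Nat) => Type0) Nat (fun (ζ : Nat) => fun (χ : Type0) => χ) 0)) 1)) (refl (Eq Nat 1 1) (refl Nat 1))
  ~> refl (Eq (Eq Nat 1 1) (refl Nat 1) (refl ((fun (v : Type0) => v) (elimNat (fun (q : Nat) => Type0) Nat (fun (ρ : Nat) => fun (ζ : Type0) => ζ) 0)) 1)) (refl (Eq Nat 1 1) (refl Nat 1))
  ~> refl (Eq (Eq Nat 1 1) (refl Nat 1) (refl (elimNat (fun (v : Nat) => Type0) Nat (fun (q : Nat) => fun (ρ : Type0) => ρ) 0) 1)) (refl (Eq Nat 1 1) (refl Nat 1))
  ~> refl (Eq (Eq Nat 1 1) (refl Nat 1) (refl Nat 1)) (refl (Eq Nat 1 1) (refl Nat 1))
inferred type:
  Eq (Eq (Eq Nat 1 1) (refl Nat 1) (refl Nat 1)) (refl (Eq Nat 1 1) (refl Nat 1)) (refl (Eq Nat 1 1) (refl Nat 1))


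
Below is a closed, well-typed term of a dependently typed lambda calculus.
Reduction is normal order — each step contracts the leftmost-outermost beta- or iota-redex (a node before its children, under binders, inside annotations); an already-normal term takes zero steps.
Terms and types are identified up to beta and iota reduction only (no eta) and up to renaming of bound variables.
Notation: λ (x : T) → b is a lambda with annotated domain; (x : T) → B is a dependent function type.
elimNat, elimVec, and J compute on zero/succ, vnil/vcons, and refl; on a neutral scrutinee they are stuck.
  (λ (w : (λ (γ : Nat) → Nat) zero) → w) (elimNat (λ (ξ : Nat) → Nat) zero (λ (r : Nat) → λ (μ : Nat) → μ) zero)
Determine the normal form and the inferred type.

reduced normal form:
  zero
the term's type:
  Nat
observation: normalization takes exactly 2 steps under the normal-order strategy.


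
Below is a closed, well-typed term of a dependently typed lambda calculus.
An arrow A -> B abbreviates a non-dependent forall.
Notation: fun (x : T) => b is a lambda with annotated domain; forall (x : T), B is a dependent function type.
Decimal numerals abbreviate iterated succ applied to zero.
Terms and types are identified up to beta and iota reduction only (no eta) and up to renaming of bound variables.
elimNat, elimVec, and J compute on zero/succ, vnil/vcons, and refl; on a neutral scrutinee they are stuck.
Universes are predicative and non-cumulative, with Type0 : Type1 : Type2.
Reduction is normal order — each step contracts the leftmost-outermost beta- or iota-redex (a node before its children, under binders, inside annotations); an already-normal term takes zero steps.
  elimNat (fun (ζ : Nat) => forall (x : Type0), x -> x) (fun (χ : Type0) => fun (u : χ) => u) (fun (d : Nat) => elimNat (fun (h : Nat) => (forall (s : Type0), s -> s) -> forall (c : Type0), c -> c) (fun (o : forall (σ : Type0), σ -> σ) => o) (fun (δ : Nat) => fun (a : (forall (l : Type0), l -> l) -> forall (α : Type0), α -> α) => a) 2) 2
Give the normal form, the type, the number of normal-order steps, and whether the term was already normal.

normal form:
  fun (ζ : Type0) => fun (x : ζ) => x
type:
  forall (ζ : Type0), ζ -> ζ
steps to reach normal form (normal order): 21
already normal: no
first redex: an elimNat iota-redex


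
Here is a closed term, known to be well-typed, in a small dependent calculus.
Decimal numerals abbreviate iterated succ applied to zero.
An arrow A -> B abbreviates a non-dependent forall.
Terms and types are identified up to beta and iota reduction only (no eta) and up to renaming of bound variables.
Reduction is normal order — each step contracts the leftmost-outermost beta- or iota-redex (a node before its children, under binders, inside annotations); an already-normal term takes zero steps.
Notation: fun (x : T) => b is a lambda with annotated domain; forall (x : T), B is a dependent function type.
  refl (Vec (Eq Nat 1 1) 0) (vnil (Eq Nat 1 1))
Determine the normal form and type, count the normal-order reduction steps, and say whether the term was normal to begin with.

normal form:
  refl (Vec (Eq Nat 1 1) 0) (vnil (Eq Nat 1 1))
inferred type:
  Eq (Vec (Eq Nat 1 1) 0) (vnil (Eq Nat 1 1)) (vnil (Eq Nat 1 1))
normal-order step count: 0
term was already normal: yes


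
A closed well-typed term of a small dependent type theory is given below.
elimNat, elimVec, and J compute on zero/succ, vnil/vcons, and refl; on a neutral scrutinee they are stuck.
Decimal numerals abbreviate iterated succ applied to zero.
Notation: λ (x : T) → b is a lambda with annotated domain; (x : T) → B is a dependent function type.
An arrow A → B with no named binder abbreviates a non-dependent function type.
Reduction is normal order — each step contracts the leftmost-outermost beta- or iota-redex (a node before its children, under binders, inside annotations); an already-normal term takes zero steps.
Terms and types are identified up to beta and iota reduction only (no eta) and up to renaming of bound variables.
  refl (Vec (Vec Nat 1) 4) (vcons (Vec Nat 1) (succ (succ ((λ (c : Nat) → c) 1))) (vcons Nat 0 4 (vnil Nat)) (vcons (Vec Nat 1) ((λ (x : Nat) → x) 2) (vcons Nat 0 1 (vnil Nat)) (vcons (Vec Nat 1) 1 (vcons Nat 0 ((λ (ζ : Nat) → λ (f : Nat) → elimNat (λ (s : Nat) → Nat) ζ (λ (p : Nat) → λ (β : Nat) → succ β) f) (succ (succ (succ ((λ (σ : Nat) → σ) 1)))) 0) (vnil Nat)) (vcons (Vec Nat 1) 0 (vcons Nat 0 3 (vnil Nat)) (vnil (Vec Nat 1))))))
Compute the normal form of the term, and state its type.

reduced normal form:
  refl (Vec (Vec Nat 1) 4) (vcons (Vec Nat 1) 3 (vcons Nat 0 4 (vnil Nat)) (vcons (Vec Nat 1) 2 (vcons Nat 0 1 (vnil Nat)) (vcons (Vec Nat 1) 1 (vcons Nat 0 4 (vnil Nat)) (vcons (Vec Nat 1) 0 (vcons Nat 0 3 (vnil Nat)) (vnil (Vec Nat 1))))))
type:
  Eq (Vec (Vec Nat 1) 4) (vcons (Vec Nat 1) 3 (vcons Nat 0 4 (vnil Nat)) (vcons (Vec Nat 1) 2 (vcons Nat 0 1 (vnil Nat)) (vcons (Vec Nat 1) 1 (vcons Nat 0 4 (vnil Nat)) (vcons (Vec Nat 1) 0 (vcons Nat 0 3 (vnil Nat)) (vnil (Vec Nat 1)))))) (vcons (Vec Nat 1) 3 (vcons Nat 0 4 (vnil Nat)) (vcons (Vec Nat 1) 2 (vcons Nat 0 1 (vnil Nat)) (vcons (Vec Nat 1) 1 (vcons Nat 0 4 (vnil Nat)) (vcons (Vec Nat 1) 0 (vcons Nat 0 3 (vnil Nat)) (vnil (Vec Nat 1))))))
observation: 6 normal-order steps separate the term from its normal form.


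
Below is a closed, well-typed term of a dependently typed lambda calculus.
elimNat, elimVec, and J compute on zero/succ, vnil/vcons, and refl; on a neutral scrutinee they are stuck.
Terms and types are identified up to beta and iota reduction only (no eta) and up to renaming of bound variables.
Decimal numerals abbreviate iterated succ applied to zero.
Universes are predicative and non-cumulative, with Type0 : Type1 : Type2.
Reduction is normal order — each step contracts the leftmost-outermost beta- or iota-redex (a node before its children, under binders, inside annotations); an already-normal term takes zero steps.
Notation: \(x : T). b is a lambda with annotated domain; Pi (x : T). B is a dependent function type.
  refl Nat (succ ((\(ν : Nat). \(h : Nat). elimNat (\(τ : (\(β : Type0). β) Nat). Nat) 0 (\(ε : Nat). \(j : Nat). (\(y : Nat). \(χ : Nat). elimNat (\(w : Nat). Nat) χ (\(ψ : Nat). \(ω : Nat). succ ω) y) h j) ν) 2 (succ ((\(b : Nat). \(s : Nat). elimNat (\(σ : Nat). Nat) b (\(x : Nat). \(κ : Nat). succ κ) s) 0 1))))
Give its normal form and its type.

reduced normal form:
  refl Nat 5
type:
  Eq Nat 5 5


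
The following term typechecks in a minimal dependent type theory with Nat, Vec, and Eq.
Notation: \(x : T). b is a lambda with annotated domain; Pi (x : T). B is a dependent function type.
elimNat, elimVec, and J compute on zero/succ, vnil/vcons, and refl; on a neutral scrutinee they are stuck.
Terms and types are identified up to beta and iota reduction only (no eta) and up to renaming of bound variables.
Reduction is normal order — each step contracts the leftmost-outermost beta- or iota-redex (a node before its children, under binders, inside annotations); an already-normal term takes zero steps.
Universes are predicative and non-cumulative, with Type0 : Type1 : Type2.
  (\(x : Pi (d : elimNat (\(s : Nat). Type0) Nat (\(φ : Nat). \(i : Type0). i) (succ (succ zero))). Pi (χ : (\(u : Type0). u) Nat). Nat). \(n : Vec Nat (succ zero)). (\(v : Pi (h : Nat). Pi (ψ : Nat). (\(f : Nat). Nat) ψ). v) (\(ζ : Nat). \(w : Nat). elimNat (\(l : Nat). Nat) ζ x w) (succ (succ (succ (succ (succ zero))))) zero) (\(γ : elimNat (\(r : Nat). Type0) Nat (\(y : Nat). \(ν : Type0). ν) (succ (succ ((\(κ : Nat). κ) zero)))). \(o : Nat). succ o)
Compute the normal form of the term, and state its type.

reduced normal form:
  \(x : Vec Nat (succ zero)). succ (succ (succ (succ (succ zero))))
the term's type:
  Pi (x : Vec Nat (succ zero)). Nat
observation: 5 normal-order steps separate the term from its normal form.


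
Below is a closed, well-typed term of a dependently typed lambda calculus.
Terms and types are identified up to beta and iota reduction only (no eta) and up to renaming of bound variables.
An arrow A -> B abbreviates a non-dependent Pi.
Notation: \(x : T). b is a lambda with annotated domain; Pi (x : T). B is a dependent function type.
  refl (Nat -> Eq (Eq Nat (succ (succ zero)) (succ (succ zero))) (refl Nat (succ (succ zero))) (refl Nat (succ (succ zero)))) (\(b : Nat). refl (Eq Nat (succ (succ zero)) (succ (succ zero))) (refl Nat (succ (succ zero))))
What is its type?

type:
  Eq (Nat -> Eq (Eq Nat (succ (succ zero)) (succ (succ zero))) (refl Nat (succ (succ zero))) (refl Nat (succ (succ zero)))) (\(b : Nat). refl (Eq Nat (succ (succ zero)) (succ (succ zero))) (refl Nat (succ (succ zero)))) (\(u : Nat). refl (Eq Nat (succ (succ zero)) (succ (succ zero))) (refl Nat (succ (succ zero))))


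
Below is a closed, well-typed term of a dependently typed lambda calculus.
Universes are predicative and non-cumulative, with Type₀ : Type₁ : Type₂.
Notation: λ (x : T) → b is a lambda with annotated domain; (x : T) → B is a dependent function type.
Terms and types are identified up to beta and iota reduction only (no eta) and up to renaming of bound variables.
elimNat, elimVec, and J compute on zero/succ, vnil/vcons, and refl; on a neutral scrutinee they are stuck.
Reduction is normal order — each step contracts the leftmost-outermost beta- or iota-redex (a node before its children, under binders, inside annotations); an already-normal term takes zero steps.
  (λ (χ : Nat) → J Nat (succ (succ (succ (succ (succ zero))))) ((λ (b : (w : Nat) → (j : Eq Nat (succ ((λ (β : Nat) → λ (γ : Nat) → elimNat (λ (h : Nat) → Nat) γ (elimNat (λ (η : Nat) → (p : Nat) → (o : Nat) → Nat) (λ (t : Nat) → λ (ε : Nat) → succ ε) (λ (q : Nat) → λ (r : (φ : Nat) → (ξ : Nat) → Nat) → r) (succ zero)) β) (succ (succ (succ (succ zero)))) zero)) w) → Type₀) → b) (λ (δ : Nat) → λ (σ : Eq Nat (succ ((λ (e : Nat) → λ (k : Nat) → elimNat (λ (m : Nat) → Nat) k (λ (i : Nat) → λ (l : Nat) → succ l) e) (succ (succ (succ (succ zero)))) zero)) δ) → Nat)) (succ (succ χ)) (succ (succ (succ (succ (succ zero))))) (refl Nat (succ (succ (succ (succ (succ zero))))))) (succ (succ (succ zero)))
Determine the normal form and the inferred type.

resulting normal form:
  succ (succ (succ (succ (succ zero))))
inferred type:
  Nat
observation: the term reaches its normal form after 2 normal-order steps.


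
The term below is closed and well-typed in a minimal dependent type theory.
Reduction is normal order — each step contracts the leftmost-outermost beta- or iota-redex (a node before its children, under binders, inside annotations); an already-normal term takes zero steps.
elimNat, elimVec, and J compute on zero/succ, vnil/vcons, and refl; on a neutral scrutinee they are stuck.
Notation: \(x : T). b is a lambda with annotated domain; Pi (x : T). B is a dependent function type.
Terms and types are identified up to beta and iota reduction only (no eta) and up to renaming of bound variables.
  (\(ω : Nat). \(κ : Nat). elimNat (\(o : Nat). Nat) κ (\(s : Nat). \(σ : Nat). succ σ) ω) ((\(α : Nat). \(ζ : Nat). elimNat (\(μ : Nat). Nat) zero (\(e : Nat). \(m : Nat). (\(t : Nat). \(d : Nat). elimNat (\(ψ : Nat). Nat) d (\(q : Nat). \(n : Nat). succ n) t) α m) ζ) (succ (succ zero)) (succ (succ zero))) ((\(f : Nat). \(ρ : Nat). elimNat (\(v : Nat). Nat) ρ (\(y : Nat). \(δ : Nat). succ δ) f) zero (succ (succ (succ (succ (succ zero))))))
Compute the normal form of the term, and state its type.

reduced normal form:
  succ (succ (succ (succ (succ (succ (succ (succ (succ zero))))))))
type:
  Nat


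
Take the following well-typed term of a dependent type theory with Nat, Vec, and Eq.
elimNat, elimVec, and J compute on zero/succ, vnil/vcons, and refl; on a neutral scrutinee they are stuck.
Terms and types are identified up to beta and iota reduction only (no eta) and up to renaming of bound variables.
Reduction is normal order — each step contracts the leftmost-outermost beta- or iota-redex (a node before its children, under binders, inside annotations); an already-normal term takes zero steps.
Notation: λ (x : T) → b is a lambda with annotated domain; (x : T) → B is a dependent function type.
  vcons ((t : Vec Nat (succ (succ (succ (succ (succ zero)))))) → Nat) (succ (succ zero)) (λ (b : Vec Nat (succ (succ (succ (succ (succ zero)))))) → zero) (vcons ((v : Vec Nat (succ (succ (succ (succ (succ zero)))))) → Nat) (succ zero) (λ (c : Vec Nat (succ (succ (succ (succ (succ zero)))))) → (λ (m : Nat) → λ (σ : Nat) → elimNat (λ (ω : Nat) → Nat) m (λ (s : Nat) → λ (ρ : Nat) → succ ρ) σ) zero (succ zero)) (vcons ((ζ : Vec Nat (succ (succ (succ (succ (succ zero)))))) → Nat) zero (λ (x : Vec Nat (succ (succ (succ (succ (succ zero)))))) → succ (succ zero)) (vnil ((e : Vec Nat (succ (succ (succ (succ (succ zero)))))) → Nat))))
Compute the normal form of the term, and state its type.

resulting normal form:
  vcons ((t : Vec Nat (succ (succ (succ (succ (succ zero)))))) → Nat) (succ (succ zero)) (λ (b : Vec Nat (succ (succ (succ (succ (succ zero)))))) → zero) (vcons ((v : Vec Nat (succ (succ (succ (succ (succ zero)))))) → Nat) (succ zero) (λ (c : Vec Nat (succ (succ (succ (succ (succ zero)))))) → succ zero) (vcons ((m : Vec Nat (succ (succ (succ (succ (succ zero)))))) → Nat) zero (λ (σ : Vec Nat (succ (succ (succ (succ (succ zero)))))) → succ (succ zero)) (vnil ((ω : Vec Nat (succ (succ (succ (succ (succ zero)))))) → Nat))))
inferred type:
  Vec ((t : Vec Nat (succ (succ (succ (succ (succ zero)))))) → Nat) (succ (succ (succ zero)))
observation: 6 normal-order steps normalize the term, beginning with a beta-redex.


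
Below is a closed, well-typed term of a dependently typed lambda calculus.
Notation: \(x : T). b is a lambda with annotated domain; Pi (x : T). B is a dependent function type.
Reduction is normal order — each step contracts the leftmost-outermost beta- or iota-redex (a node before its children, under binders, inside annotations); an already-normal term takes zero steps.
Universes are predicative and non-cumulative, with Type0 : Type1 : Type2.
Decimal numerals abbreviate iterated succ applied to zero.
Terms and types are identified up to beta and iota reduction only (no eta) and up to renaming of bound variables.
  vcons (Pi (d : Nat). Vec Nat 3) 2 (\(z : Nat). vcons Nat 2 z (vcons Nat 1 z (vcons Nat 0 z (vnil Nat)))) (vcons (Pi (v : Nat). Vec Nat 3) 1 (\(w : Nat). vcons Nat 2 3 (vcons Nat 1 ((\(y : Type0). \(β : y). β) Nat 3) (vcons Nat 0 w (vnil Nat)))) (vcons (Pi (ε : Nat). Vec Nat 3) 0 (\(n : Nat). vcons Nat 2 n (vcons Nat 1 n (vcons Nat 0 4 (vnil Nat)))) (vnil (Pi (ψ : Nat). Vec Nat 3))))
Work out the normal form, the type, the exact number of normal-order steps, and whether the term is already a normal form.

reduced normal form:
  vcons (Pi (d : Nat). Vec Nat 3) 2 (\(z : Nat). vcons Nat 2 z (vcons Nat 1 z (vcons Nat 0 z (vnil Nat)))) (vcons (Pi (v : Nat). Vec Nat 3) 1 (\(w : Nat). vcons Nat 2 3 (vcons Nat 1 3 (vcons Nat 0 w (vnil Nat)))) (vcons (Pi (y : Nat). Vec Nat 3) 0 (\(β : Nat). vcons Nat 2 β (vcons Nat 1 β (vcons Nat 0 4 (vnil Nat)))) (vnil (Pi (ε : Nat). Vec Nat 3))))
inferred type:
  Vec (Pi (d : Nat). Vec Nat 3) 3
steps to reach normal form (normal order): 2
already normal: no
first redex: a beta-redex
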